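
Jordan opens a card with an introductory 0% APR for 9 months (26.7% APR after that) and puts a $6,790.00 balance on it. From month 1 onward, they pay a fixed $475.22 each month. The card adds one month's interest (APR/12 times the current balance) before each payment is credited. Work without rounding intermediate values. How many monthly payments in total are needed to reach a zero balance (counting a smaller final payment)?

Promo months 1–9 at r₀ = 0%/12 = 0; months 10+ at r₁ = 26.7%/12 = 0.02225.
After month 9 (no interest yet): B = $6,790.00 − 9·$475.22 = $2,513.02.
Then at r₁ with $475.22/mo: n₂ = −ln(1 − r₁·B/P)/ln(1+r₁) ≈ 5.69 → 6 more payments.

15 months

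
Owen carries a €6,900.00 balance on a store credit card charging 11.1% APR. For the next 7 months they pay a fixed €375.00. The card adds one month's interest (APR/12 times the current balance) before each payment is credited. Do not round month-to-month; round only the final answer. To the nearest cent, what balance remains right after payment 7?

€4,660.39

Monthly rate r = 11.1%/12 = 0.925% = 0.00925.
Each month: B ← B·(1+r) − €375.00.
Month 1: interest €63.82; balance after payment €6,588.82.
Month 2: interest €60.95; balance after payment €6,274.77.
Month 3: interest €58.04; balance after payment €5,957.81.
Month 4: interest €55.11; balance after payment €5,637.92.
Month 5: interest €52.15; balance after payment €5,315.07.
Month 6: interest €49.16; balance after payment €4,989.24.
Month 7: interest €46.15; balance after payment €4,660.39.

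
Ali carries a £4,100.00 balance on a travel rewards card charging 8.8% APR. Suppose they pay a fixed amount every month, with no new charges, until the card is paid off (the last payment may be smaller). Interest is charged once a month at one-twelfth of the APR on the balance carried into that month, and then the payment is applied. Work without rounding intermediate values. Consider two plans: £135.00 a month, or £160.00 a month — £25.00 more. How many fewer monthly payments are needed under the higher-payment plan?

6 fewer payments

Monthly rate r = 8.8%/12 = 0.733333% = 0.00733333.
At £135.00/mo: n = ⌈−ln(1 − rB₀/P)/ln(1+r)⌉ = 35 payments (last £65.27); total interest = total paid − £4,100.00 = £555.27.
At £160.00/mo: 29 payments (last £78.28); total interest £458.28.
Payments saved = 35 − 29 = 6.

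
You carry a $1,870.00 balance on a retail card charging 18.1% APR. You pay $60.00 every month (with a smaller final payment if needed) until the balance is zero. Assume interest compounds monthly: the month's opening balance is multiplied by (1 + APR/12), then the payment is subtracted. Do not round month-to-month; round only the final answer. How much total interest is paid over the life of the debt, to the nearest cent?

Monthly rate r = 18.1%/12 = 1.50833% = 0.0150833.
Payoff takes n = ⌈−ln(1 − rB₀/P)/ln(1+r)⌉ = ⌈42.420⌉ = 43 payments; the last is $25.33.
Total paid = 42·$60.00 + $25.33 = $2,545.33.
Total interest = total paid − principal = $2,545.33 − $1,870.00 = $675.33.

$675.33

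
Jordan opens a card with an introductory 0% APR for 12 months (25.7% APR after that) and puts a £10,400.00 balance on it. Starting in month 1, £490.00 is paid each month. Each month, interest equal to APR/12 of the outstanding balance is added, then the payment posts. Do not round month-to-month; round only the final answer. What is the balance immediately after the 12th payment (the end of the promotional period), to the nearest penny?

Promo months 1–12 at r₀ = 0%/12 = 0; months 13+ at r₁ = 25.7%/12 = 0.0214167.
After month 12 (no interest yet): B = £10,400.00 − 12·£490.00 = £4,520.00.

£4,520.00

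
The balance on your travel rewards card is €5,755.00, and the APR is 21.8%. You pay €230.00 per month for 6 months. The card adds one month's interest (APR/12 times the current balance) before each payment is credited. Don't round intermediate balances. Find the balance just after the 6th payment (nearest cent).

€4,967.27

Monthly rate r = 21.8%/12 = 1.81667% = 0.0181667.
Each month: B ← B·(1+r) − €230.00.
Month 1: interest €104.55; balance after payment €5,629.55.
Month 2: interest €102.27; balance after payment €5,501.82.
Month 3: interest €99.95; balance after payment €5,371.77.
Month 4: interest €97.59; balance after payment €5,239.36.
Month 5: interest €95.18; balance after payment €5,104.54.
Month 6: interest €92.73; balance after payment €4,967.27.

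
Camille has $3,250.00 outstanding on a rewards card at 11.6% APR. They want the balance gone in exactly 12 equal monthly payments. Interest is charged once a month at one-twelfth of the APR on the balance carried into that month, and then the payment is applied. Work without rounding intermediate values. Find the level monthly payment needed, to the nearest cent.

$288.15

Monthly rate r = 11.6%/12 = 0.966667% = 0.00966667.
Level-payment amortization: P = B₀·r / (1 − (1+r)^(−n)) = 3250.00·0.00966667 / (1 − 1.00967^(−12)).
Denominator 1 − (1+r)^(−12) = 0.109028573.
P = 31.4167 / 0.109028573 ≈ 288.15.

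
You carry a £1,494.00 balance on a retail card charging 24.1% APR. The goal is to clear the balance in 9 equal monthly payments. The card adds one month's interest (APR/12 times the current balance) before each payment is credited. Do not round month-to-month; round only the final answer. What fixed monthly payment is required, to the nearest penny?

Monthly rate r = 24.1%/12 = 2.00833% = 0.0200833.
Level-payment amortization: P = B₀·r / (1 − (1+r)^(−n)) = 1494.00·0.0200833 / (1 − 1.02008^(−9)).
Denominator 1 − (1+r)^(−9) = 0.163859744.
P = 30.0045 / 0.163859744 ≈ 183.11.

£183.11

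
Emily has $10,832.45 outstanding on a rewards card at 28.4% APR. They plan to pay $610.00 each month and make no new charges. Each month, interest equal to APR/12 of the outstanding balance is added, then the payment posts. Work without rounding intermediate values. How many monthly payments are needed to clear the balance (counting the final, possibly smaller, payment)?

Monthly rate r = 28.4%/12 = 2.36667% = 0.0236667.
Recurrence: B ← B·(1+r) − $610.00.
Month 1: interest $256.37; balance after payment $10,478.82.
Month 2: interest $248.00; balance after payment $10,116.82.
Closed form: n = −ln(1 − rB₀/P)/ln(1+r) = −ln(0.57972)/ln(1.02367) ≈ 23.308, so the balance reaches zero during payment 24.

24 months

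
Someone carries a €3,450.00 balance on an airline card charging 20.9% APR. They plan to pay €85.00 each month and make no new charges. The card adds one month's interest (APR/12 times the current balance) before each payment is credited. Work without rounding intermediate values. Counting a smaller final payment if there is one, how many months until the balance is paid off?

Monthly rate r = 20.9%/12 = 1.74167% = 0.0174167.
Recurrence: B ← B·(1+r) − €85.00.
Month 1: interest €60.09; balance after payment €3,425.09.
Month 2: interest €59.65; balance after payment €3,399.74.
Closed form: n = −ln(1 − rB₀/P)/ln(1+r) = −ln(0.29309)/ln(1.01742) ≈ 71.078, so the balance reaches zero during payment 72.

72 payments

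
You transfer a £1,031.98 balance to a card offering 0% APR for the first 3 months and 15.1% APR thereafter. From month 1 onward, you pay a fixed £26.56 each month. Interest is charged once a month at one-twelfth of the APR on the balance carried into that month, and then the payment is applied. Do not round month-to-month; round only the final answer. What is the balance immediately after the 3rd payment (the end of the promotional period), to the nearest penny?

£952.30

Promo months 1–3 at r₀ = 0%/12 = 0; months 4+ at r₁ = 15.1%/12 = 0.0125833.
After month 3 (no interest yet): B = £1,031.98 − 3·£26.56 = £952.30.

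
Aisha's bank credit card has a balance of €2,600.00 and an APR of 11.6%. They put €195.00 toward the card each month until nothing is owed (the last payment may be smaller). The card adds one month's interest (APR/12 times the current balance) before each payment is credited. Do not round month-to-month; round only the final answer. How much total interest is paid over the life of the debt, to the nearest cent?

€197.15

Monthly rate r = 11.6%/12 = 0.966667% = 0.00966667.
Payoff takes n = ⌈−ln(1 − rB₀/P)/ln(1+r)⌉ = ⌈14.343⌉ = 15 payments; the last is €67.15.
Total paid = 14·€195.00 + €67.15 = €2,797.15.
Total interest = total paid − principal = €2,797.15 − €2,600.00 = €197.15.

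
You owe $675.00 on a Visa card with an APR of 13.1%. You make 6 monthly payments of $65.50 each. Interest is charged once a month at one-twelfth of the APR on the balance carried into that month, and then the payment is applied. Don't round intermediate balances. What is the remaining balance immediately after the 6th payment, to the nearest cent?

Monthly rate r = 13.1%/12 = 1.09167% = 0.0109167.
Each month: B ← B·(1+r) − $65.50.
Month 1: interest $7.37; balance after payment $616.87.
Month 2: interest $6.73; balance after payment $558.10.
Month 3: interest $6.09; balance after payment $498.70.
Month 4: interest $5.44; balance after payment $438.64.
Month 5: interest $4.79; balance after payment $377.93.
Month 6: interest $4.13; balance after payment $316.55.

$316.55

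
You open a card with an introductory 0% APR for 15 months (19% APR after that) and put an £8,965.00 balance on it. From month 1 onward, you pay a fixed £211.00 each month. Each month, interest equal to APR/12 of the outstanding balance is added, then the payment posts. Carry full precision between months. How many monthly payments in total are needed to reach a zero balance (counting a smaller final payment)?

52 months

Promo months 1–15 at r₀ = 0%/12 = 0; months 16+ at r₁ = 19%/12 = 0.0158333.
After month 15 (no interest yet): B = £8,965.00 − 15·£211.00 = £5,800.00.
Then at r₁ with £211.00/mo: n₂ = −ln(1 − r₁·B/P)/ln(1+r₁) ≈ 36.37 → 37 more payments.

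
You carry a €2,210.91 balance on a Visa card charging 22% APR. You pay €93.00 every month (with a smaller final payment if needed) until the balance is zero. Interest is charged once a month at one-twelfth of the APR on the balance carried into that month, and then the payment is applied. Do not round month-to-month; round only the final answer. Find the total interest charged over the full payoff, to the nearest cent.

Monthly rate r = 22%/12 = 1.83333% = 0.0183333.
Payoff takes n = ⌈−ln(1 − rB₀/P)/ln(1+r)⌉ = ⌈31.508⌉ = 32 payments; the last is €47.49.
Total paid = 31·€93.00 + €47.49 = €2,930.49.
Total interest = total paid − principal = €2,930.49 − €2,210.91 = €719.58.

€719.58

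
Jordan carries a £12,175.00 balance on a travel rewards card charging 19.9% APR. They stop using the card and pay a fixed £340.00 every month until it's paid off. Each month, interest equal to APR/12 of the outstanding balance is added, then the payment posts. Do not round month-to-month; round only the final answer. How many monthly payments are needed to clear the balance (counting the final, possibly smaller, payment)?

Monthly rate r = 19.9%/12 = 1.65833% = 0.0165833.
Recurrence: B ← B·(1+r) − £340.00.
Month 1: interest £201.90; balance after payment £12,036.90.
Month 2: interest £199.61; balance after payment £11,896.51.
Closed form: n = −ln(1 − rB₀/P)/ln(1+r) = −ln(0.40617)/ln(1.01658) ≈ 54.780, so the balance reaches zero during payment 55.

55 months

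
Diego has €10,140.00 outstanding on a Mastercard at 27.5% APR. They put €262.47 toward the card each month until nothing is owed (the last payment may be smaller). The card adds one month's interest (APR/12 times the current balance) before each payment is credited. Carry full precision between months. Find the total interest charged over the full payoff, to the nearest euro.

€14,949

Monthly rate r = 27.5%/12 = 2.29167% = 0.0229167.
Payoff takes n = ⌈−ln(1 − rB₀/P)/ln(1+r)⌉ = ⌈95.585⌉ = 96 payments; the last is €154.39.
Total paid = 95·€262.47 + €154.39 = €25,089.04.
Total interest = total paid − principal = €25,089.04 − €10,140.00 = €14,949.04.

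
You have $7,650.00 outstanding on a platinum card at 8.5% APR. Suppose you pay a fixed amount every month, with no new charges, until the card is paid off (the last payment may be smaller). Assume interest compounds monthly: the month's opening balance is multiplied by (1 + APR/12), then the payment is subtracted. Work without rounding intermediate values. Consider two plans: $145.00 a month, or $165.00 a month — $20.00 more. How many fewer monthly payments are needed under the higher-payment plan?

10 fewer payments

Monthly rate r = 8.5%/12 = 0.708333% = 0.00708333.
At $145.00/mo: n = ⌈−ln(1 − rB₀/P)/ln(1+r)⌉ = 67 payments (last $42.93); total interest = total paid − $7,650.00 = $1,962.93.
At $165.00/mo: 57 payments (last $66.47); total interest $1,656.47.
Payments saved = 67 − 57 = 10.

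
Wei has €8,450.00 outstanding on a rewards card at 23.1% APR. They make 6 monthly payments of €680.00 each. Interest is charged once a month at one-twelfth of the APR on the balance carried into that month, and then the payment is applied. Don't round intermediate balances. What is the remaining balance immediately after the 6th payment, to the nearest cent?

€5,192.70

Monthly rate r = 23.1%/12 = 1.925% = 0.01925.
Each month: B ← B·(1+r) − €680.00.
Month 1: interest €162.66; balance after payment €7,932.66.
Month 2: interest €152.70; balance after payment €7,405.37.
Month 3: interest €142.55; balance after payment €6,867.92.
Month 4: interest €132.21; balance after payment €6,320.13.
Month 5: interest €121.66; balance after payment €5,761.79.
Month 6: interest €110.91; balance after payment €5,192.70.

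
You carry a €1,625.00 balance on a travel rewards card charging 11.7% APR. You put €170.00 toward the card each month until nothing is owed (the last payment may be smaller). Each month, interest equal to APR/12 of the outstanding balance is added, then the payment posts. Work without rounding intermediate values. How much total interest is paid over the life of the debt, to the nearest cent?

Monthly rate r = 11.7%/12 = 0.975% = 0.00975.
Payoff takes n = ⌈−ln(1 − rB₀/P)/ln(1+r)⌉ = ⌈10.083⌉ = 11 payments; the last is €14.15.
Total paid = 10·€170.00 + €14.15 = €1,714.15.
Total interest = total paid − principal = €1,714.15 − €1,625.00 = €89.15.

€89.15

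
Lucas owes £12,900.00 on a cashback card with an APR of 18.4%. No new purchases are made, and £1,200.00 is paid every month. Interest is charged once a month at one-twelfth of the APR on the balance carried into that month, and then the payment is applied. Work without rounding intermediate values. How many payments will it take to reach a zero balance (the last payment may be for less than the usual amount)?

Monthly rate r = 18.4%/12 = 1.53333% = 0.0153333.
Recurrence: B ← B·(1+r) − £1,200.00.
Month 1: interest £197.80; balance after payment £11,897.80.
Month 2: interest £182.43; balance after payment £10,880.23.
Closed form: n = −ln(1 − rB₀/P)/ln(1+r) = −ln(0.83517)/ln(1.01533) ≈ 11.837, so the balance reaches zero during payment 12.

12 payments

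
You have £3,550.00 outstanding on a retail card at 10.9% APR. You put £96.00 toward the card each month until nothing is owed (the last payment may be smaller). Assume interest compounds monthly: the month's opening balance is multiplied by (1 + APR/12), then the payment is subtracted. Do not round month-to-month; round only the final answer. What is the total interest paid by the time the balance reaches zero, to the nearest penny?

£795.66

Monthly rate r = 10.9%/12 = 0.908333% = 0.00908333.
Payoff takes n = ⌈−ln(1 − rB₀/P)/ln(1+r)⌉ = ⌈45.266⌉ = 46 payments; the last is £25.66.
Total paid = 45·£96.00 + £25.66 = £4,345.66.
Total interest = total paid − principal = £4,345.66 − £3,550.00 = £795.66.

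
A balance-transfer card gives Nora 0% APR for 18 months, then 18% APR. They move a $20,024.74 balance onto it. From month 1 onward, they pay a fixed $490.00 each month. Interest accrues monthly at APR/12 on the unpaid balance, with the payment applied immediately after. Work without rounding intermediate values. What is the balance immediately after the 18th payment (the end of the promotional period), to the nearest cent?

Promo months 1–18 at r₀ = 0%/12 = 0; months 19+ at r₁ = 18%/12 = 0.015.
After month 18 (no interest yet): B = $20,024.74 − 18·$490.00 = $11,204.74.

$11,204.74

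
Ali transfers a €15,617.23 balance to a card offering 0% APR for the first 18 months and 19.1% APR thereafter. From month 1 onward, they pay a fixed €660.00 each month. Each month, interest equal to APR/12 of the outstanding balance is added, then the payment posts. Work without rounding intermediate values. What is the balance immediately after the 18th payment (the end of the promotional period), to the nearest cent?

€3,737.23

Promo months 1–18 at r₀ = 0%/12 = 0; months 19+ at r₁ = 19.1%/12 = 0.0159167.
After month 18 (no interest yet): B = €15,617.23 − 18·€660.00 = €3,737.23.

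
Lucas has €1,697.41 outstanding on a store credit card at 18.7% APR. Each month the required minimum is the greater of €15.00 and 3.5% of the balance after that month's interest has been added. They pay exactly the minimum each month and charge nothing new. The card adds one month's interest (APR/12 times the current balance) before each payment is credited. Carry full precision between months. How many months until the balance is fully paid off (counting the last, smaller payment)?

107 months

Monthly rate r = 18.7%/12 = 1.55833% = 0.0155833.
While 3.5% of the post-interest balance exceeds €15.00, each month B ← (B·(1+r))·(1 − 0.035), i.e. B shrinks by the factor (1+r)·0.965 = 0.98004.
This holds for months 1–70. Entering month 71 the balance is €413.80; 3.5% of the post-interest balance is now below €15.00, so the flat €15.00 minimum applies from here.
From month 71 a fixed €15.00 at rate r clears €413.80 in 37 more payments. Total: 70 + 37 = 107 months.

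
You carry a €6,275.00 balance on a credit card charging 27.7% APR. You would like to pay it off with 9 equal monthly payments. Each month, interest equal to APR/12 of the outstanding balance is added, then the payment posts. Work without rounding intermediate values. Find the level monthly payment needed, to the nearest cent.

€780.14

Monthly rate r = 27.7%/12 = 2.30833% = 0.0230833.
Level-payment amortization: P = B₀·r / (1 − (1+r)^(−n)) = 6275.00·0.0230833 / (1 − 1.02308^(−9)).
Denominator 1 − (1+r)^(−9) = 0.185669105.
P = 144.848 / 0.185669105 ≈ 780.14.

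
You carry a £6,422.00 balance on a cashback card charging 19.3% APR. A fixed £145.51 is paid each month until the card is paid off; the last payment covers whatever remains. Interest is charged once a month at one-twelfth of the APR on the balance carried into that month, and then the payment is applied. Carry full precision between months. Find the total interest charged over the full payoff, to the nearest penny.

Monthly rate r = 19.3%/12 = 1.60833% = 0.0160833.
Payoff takes n = ⌈−ln(1 − rB₀/P)/ln(1+r)⌉ = ⌈77.547⌉ = 78 payments; the last is £79.82.
Total paid = 77·£145.51 + £79.82 = £11,284.09.
Total interest = total paid − principal = £11,284.09 − £6,422.00 = £4,862.09.

£4,862.09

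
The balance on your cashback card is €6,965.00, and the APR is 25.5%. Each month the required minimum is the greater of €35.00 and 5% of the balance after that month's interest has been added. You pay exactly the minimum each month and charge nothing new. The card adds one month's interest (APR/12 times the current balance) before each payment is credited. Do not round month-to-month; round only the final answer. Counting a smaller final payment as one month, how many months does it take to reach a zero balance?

Monthly rate r = 25.5%/12 = 2.125% = 0.02125.
While 5% of the post-interest balance exceeds €35.00, each month B ← (B·(1+r))·(1 − 0.05), i.e. B shrinks by the factor (1+r)·0.95 = 0.97019.
This holds for months 1–77. Entering month 78 the balance is €677.34; 5% of the post-interest balance is now below €35.00, so the flat €35.00 minimum applies from here.
From month 78 a fixed €35.00 at rate r clears €677.34 in 26 more payments. Total: 77 + 26 = 103 months.

103 months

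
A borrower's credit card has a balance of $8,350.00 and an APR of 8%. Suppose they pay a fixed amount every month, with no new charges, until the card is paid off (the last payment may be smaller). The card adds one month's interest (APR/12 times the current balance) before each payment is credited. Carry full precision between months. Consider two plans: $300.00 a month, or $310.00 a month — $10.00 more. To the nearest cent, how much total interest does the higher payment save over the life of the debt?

$32.66

Monthly rate r = 8%/12 = 0.666667% = 0.00666667.
At $300.00/mo: n = ⌈−ln(1 − rB₀/P)/ln(1+r)⌉ = 31 payments (last $267.06); total interest = total paid − $8,350.00 = $917.06.
At $310.00/mo: 30 payments (last $244.40); total interest $884.40.
Interest saved = $917.06 − $884.40 = $32.66.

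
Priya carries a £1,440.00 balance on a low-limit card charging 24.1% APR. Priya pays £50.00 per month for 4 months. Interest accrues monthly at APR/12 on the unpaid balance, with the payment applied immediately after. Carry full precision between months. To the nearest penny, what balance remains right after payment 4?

£1,353.11

Monthly rate r = 24.1%/12 = 2.00833% = 0.0200833.
Each month: B ← B·(1+r) − £50.00.
Month 1: interest £28.92; balance after payment £1,418.92.
Month 2: interest £28.50; balance after payment £1,397.42.
Month 3: interest £28.06; balance after payment £1,375.48.
Month 4: interest £27.62; balance after payment £1,353.11.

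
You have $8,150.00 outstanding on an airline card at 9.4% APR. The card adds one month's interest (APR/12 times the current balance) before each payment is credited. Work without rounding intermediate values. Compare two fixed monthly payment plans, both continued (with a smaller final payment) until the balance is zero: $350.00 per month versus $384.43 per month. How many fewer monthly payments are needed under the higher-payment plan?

2 fewer payments

Monthly rate r = 9.4%/12 = 0.783333% = 0.00783333.
At $350.00/mo: n = ⌈−ln(1 − rB₀/P)/ln(1+r)⌉ = 26 payments (last $283.59); total interest = total paid − $8,150.00 = $883.59.
At $384.43/mo: 24 payments (last $105.69); total interest $797.58.
Payments saved = 26 − 24 = 2.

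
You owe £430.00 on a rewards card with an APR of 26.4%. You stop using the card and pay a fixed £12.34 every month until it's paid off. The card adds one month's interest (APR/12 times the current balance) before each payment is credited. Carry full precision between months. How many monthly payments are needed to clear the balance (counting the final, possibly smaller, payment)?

Monthly rate r = 26.4%/12 = 2.2% = 0.022.
Recurrence: B ← B·(1+r) − £12.34.
Month 1: interest £9.46; balance after payment £427.12.
Month 2: interest £9.40; balance after payment £424.18.
Closed form: n = −ln(1 − rB₀/P)/ln(1+r) = −ln(0.23339)/ln(1.022) ≈ 66.864, so the balance reaches zero during payment 67.

67 payments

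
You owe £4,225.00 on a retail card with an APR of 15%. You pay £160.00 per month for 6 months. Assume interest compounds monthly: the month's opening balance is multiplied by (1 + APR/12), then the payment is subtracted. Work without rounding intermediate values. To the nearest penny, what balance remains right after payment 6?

Monthly rate r = 15%/12 = 1.25% = 0.0125.
Each month: B ← B·(1+r) − £160.00.
Month 1: interest £52.81; balance after payment £4,117.81.
Month 2: interest £51.47; balance after payment £4,009.29.
Month 3: interest £50.12; balance after payment £3,899.40.
Month 4: interest £48.74; balance after payment £3,788.14.
Month 5: interest £47.35; balance after payment £3,675.50.
Month 6: interest £45.94; balance after payment £3,561.44.

£3,561.44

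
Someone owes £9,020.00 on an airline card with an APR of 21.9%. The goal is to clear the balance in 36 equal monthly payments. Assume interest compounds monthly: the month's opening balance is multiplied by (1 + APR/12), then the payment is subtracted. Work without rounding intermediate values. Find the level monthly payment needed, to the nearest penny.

Monthly rate r = 21.9%/12 = 1.825% = 0.01825.
Level-payment amortization: P = B₀·r / (1 − (1+r)^(−n)) = 9020.00·0.01825 / (1 − 1.01825^(−36)).
Denominator 1 − (1+r)^(−36) = 0.478516076.
P = 164.615 / 0.478516076 ≈ 344.01.

£344.01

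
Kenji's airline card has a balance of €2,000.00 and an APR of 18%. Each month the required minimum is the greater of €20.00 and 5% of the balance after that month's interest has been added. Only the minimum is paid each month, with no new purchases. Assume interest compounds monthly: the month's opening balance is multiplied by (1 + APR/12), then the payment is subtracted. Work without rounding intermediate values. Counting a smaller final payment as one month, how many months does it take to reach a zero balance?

69 months

Monthly rate r = 18%/12 = 1.5% = 0.015.
While 5% of the post-interest balance exceeds €20.00, each month B ← (B·(1+r))·(1 − 0.05), i.e. B shrinks by the factor (1+r)·0.95 = 0.96425.
This holds for months 1–45. Entering month 46 the balance is €388.65; 5% of the post-interest balance is now below €20.00, so the flat €20.00 minimum applies from here.
From month 46 a fixed €20.00 at rate r clears €388.65 in 24 more payments. Total: 45 + 24 = 69 months.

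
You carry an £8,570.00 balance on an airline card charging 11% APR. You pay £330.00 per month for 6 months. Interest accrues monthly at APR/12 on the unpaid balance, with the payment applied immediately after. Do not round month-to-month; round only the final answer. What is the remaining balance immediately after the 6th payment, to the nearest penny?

Monthly rate r = 11%/12 = 0.916667% = 0.00916667.
Each month: B ← B·(1+r) − £330.00.
Month 1: interest £78.56; balance after payment £8,318.56.
Month 2: interest £76.25; balance after payment £8,064.81.
Month 3: interest £73.93; balance after payment £7,808.74.
Month 4: interest £71.58; balance after payment £7,550.32.
Month 5: interest £69.21; balance after payment £7,289.53.
Month 6: interest £66.82; balance after payment £7,026.35.

£7,026.35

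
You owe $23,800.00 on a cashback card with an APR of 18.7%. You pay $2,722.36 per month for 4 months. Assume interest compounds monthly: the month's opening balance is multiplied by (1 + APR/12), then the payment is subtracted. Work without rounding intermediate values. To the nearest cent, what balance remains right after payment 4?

$14,171.94

Monthly rate r = 18.7%/12 = 1.55833% = 0.0155833.
Each month: B ← B·(1+r) − $2,722.36.
Month 1: interest $370.88; balance after payment $21,448.52.
Month 2: interest $334.24; balance after payment $19,060.40.
Month 3: interest $297.02; balance after payment $16,635.07.
Month 4: interest $259.23; balance after payment $14,171.94.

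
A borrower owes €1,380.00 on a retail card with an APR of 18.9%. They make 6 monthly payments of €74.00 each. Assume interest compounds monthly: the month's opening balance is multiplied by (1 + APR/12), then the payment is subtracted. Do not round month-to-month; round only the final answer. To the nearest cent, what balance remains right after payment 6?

€1,053.80

Monthly rate r = 18.9%/12 = 1.575% = 0.01575.
Each month: B ← B·(1+r) − €74.00.
Month 1: interest €21.73; balance after payment €1,327.73.
Month 2: interest €20.91; balance after payment €1,274.65.
Month 3: interest €20.08; balance after payment €1,220.72.
Month 4: interest €19.23; balance after payment €1,165.95.
Month 5: interest €18.36; balance after payment €1,110.31.
Month 6: interest €17.49; balance after payment €1,053.80.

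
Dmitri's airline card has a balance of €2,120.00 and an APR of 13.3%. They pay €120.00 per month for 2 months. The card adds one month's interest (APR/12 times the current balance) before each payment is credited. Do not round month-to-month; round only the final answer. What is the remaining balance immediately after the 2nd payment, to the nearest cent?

€1,925.92

Monthly rate r = 13.3%/12 = 1.10833% = 0.0110833.
Each month: B ← B·(1+r) − €120.00.
Month 1: interest €23.50; balance after payment €2,023.50.
Month 2: interest €22.43; balance after payment €1,925.92.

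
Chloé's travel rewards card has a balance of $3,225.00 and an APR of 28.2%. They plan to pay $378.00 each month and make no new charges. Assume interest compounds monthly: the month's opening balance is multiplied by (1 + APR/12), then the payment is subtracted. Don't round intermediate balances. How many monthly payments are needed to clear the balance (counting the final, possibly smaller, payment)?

10 payments

Monthly rate r = 28.2%/12 = 2.35% = 0.0235.
Recurrence: B ← B·(1+r) − $378.00.
Month 1: interest $75.79; balance after payment $2,922.79.
Month 2: interest $68.69; balance after payment $2,613.47.
Closed form: n = −ln(1 − rB₀/P)/ln(1+r) = −ln(0.7995)/ln(1.0235) ≈ 9.633, so the balance reaches zero during payment 10.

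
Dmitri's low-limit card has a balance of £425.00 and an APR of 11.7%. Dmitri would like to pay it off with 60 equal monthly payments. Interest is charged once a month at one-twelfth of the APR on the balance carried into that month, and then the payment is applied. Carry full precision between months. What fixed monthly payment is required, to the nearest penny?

£9.39

Monthly rate r = 11.7%/12 = 0.975% = 0.00975.
Level-payment amortization: P = B₀·r / (1 − (1+r)^(−n)) = 425.00·0.00975 / (1 − 1.00975^(−60)).
Denominator 1 − (1+r)^(−60) = 0.441313356.
P = 4.14375 / 0.441313356 ≈ 9.39.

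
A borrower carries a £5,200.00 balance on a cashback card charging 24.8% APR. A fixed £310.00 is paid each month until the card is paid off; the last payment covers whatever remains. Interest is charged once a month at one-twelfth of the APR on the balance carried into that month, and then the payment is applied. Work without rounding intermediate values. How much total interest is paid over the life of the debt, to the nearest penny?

Monthly rate r = 24.8%/12 = 2.06667% = 0.0206667.
Payoff takes n = ⌈−ln(1 − rB₀/P)/ln(1+r)⌉ = ⌈20.809⌉ = 21 payments; the last is £251.26.
Total paid = 20·£310.00 + £251.26 = £6,451.26.
Total interest = total paid − principal = £6,451.26 − £5,200.00 = £1,251.26.

£1,251.26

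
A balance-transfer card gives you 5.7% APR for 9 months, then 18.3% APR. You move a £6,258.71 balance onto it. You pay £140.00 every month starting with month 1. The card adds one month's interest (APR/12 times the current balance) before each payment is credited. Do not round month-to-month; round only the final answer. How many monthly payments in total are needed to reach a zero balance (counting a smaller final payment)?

Promo months 1–9 at r₀ = 5.7%/12 = 0.00475; months 10+ at r₁ = 18.3%/12 = 0.01525.
After month 9: iterate B ← B·(1+r₀) − £140.00 for 9 months → £5,247.20.
Then at r₁ with £140.00/mo: n₂ = −ln(1 − r₁·B/P)/ln(1+r₁) ≈ 56.00 → 57 more payments.

66 payments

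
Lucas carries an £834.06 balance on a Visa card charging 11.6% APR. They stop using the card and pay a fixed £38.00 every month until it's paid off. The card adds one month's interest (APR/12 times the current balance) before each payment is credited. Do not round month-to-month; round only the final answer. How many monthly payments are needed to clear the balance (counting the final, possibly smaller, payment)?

Monthly rate r = 11.6%/12 = 0.966667% = 0.00966667.
Recurrence: B ← B·(1+r) − £38.00.
Month 1: interest £8.06; balance after payment £804.12.
Month 2: interest £7.77; balance after payment £773.90.
Closed form: n = −ln(1 − rB₀/P)/ln(1+r) = −ln(0.78783)/ln(1.00967) ≈ 24.789, so the balance reaches zero during payment 25.

25 payments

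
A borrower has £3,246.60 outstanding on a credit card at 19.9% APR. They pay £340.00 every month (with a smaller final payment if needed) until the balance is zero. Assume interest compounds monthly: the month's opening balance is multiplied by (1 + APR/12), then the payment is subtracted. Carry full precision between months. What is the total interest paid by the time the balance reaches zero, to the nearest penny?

£317.81

Monthly rate r = 19.9%/12 = 1.65833% = 0.0165833.
Payoff takes n = ⌈−ln(1 − rB₀/P)/ln(1+r)⌉ = ⌈10.481⌉ = 11 payments; the last is £164.41.
Total paid = 10·£340.00 + £164.41 = £3,564.41.
Total interest = total paid − principal = £3,564.41 − £3,246.60 = £317.81.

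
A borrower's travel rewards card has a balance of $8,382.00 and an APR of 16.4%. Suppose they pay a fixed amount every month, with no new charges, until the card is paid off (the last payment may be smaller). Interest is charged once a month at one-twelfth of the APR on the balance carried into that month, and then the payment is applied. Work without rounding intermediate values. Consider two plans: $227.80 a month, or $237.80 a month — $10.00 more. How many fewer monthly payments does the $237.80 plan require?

3 fewer payments

Monthly rate r = 16.4%/12 = 1.36667% = 0.0136667.
At $227.80/mo: n = ⌈−ln(1 − rB₀/P)/ln(1+r)⌉ = 52 payments (last $111.57); total interest = total paid − $8,382.00 = $3,347.37.
At $237.80/mo: 49 payments (last $100.07); total interest $3,132.47.
Payments saved = 52 − 49 = 3.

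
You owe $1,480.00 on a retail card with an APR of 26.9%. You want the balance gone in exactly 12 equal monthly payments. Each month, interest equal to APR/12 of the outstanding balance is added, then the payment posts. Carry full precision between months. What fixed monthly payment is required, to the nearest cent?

Monthly rate r = 26.9%/12 = 2.24167% = 0.0224167.
Level-payment amortization: P = B₀·r / (1 − (1+r)^(−n)) = 1480.00·0.0224167 / (1 − 1.02242^(−12)).
Denominator 1 − (1+r)^(−12) = 0.233583308.
P = 33.1767 / 0.233583308 ≈ 142.03.

$142.03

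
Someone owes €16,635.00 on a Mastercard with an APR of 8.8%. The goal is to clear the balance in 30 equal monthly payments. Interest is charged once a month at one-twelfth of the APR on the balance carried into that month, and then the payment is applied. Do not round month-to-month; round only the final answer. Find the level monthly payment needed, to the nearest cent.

Monthly rate r = 8.8%/12 = 0.733333% = 0.00733333.
Level-payment amortization: P = B₀·r / (1 − (1+r)^(−n)) = 16635.00·0.00733333 / (1 − 1.00733^(−30)).
Denominator 1 − (1+r)^(−30) = 0.196836726.
P = 121.99 / 0.196836726 ≈ 619.75.

€619.75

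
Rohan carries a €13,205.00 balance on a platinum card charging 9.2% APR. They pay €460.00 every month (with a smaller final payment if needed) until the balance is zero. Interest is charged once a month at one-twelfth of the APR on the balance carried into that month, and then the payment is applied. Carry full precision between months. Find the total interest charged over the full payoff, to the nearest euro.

€1,767

Monthly rate r = 9.2%/12 = 0.766667% = 0.00766667.
Payoff takes n = ⌈−ln(1 − rB₀/P)/ln(1+r)⌉ = ⌈32.546⌉ = 33 payments; the last is €251.63.
Total paid = 32·€460.00 + €251.63 = €14,971.63.
Total interest = total paid − principal = €14,971.63 − €13,205.00 = €1,766.63.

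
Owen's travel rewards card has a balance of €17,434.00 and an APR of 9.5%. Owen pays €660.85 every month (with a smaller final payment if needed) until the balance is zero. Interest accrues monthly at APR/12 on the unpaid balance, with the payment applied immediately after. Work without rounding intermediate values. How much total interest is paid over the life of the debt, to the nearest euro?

€2,200

Monthly rate r = 9.5%/12 = 0.791667% = 0.00791667.
Payoff takes n = ⌈−ln(1 − rB₀/P)/ln(1+r)⌉ = ⌈29.709⌉ = 30 payments; the last is €468.98.
Total paid = 29·€660.85 + €468.98 = €19,633.63.
Total interest = total paid − principal = €19,633.63 − €17,434.00 = €2,199.63.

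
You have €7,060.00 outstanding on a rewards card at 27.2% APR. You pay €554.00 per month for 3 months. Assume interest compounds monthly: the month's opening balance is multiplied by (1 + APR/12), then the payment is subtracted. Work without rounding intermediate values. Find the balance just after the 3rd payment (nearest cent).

€5,851.09

Monthly rate r = 27.2%/12 = 2.26667% = 0.0226667.
Each month: B ← B·(1+r) − €554.00.
Month 1: interest €160.03; balance after payment €6,666.03.
Month 2: interest €151.10; balance after payment €6,263.12.
Month 3: interest €141.96; balance after payment €5,851.09.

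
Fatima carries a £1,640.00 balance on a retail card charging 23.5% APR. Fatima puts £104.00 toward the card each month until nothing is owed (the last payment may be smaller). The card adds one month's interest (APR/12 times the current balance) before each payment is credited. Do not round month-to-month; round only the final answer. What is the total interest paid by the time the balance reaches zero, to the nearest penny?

Monthly rate r = 23.5%/12 = 1.95833% = 0.0195833.
Payoff takes n = ⌈−ln(1 − rB₀/P)/ln(1+r)⌉ = ⌈19.044⌉ = 20 payments; the last is £4.65.
Total paid = 19·£104.00 + £4.65 = £1,980.65.
Total interest = total paid − principal = £1,980.65 − £1,640.00 = £340.65.

£340.65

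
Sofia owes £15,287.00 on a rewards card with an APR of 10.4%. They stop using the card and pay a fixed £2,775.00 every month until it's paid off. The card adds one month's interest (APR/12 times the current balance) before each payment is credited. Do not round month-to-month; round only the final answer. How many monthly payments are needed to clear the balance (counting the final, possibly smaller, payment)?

6 payments

Monthly rate r = 10.4%/12 = 0.866667% = 0.00866667.
Recurrence: B ← B·(1+r) − £2,775.00.
Month 1: interest £132.49; balance after payment £12,644.49.
Month 2: interest £109.59; balance after payment £9,979.07.
Month 3: interest £86.49; balance after payment £7,290.56.
Month 4: interest £63.18; balance after payment £4,578.74.
Month 5: interest £39.68; balance after payment £1,843.43.
Month 6: interest £15.98; balance after payment £0.00.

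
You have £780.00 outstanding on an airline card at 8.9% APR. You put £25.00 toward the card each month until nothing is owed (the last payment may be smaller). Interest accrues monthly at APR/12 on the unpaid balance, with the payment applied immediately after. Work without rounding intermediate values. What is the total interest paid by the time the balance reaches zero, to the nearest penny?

£110.45

Monthly rate r = 8.9%/12 = 0.741667% = 0.00741667.
Payoff takes n = ⌈−ln(1 − rB₀/P)/ln(1+r)⌉ = ⌈35.617⌉ = 36 payments; the last is £15.45.
Total paid = 35·£25.00 + £15.45 = £890.45.
Total interest = total paid − principal = £890.45 − £780.00 = £110.45.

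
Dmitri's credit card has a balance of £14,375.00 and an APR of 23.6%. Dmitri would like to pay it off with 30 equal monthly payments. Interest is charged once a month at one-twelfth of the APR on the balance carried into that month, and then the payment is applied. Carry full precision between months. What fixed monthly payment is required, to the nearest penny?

Monthly rate r = 23.6%/12 = 1.96667% = 0.0196667.
Level-payment amortization: P = B₀·r / (1 − (1+r)^(−n)) = 14375.00·0.0196667 / (1 − 1.01967^(−30)).
Denominator 1 − (1+r)^(−30) = 0.442489139.
P = 282.708 / 0.442489139 ≈ 638.90.

£638.90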